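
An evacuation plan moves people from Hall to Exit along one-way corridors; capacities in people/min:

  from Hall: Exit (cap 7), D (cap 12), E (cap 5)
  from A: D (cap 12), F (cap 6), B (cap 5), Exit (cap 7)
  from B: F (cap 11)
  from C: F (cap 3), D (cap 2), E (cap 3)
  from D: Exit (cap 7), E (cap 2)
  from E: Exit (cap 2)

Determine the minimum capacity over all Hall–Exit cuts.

16

Augment Hall→Exit: bottleneck 7, flow now 7.
Augment Hall→D→Exit: bottleneck 7, flow now 14.
Augment Hall→E→Exit: bottleneck 2, flow now 16.
No augmenting path remains; maximum flow = 16.
By max-flow min-cut, the minimum cut capacity equals the max flow.
In the residual graph, reachable from Hall: {Hall, D, E}.
Min-cut edges: Hall→Exit (7), D→Exit (7), E→Exit (2); capacity 7 + 7 + 2 = 16.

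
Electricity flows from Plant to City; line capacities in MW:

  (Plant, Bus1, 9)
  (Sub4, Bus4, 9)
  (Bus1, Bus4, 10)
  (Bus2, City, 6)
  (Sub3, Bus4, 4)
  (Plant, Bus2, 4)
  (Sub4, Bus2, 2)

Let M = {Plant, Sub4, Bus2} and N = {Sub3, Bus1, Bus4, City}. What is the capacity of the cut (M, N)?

Edges leaving {Plant, Sub4, Bus2}: Plant→Bus1 (9), Sub4→Bus4 (9), Bus2→City (6).
Cut capacity = 9 + 9 + 6 = 24.

24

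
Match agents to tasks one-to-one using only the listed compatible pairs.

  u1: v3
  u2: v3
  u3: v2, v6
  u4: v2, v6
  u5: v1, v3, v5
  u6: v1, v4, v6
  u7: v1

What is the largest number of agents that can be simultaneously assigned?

Unit-capacity flow: source→left, listed edges, right→sink; max matching = max flow.
Augmenting path u1→v3 (+1); matched 1.
Augmenting path u3→v2 (+1); matched 2.
Augmenting path u4→v6 (+1); matched 3.
Augmenting path u5→v1 (+1); matched 4.
Augmenting path u6→v4 (+1); matched 5.
Augmenting path u7→v1→u5→v5 (+1); matched 6.
No augmenting path remains; maximum matching = 6.
König certificate: {u3, u4, u5, u6, u7, v3} is a vertex cover of size 6 (every listed pair touches it), so no matching can be larger.

6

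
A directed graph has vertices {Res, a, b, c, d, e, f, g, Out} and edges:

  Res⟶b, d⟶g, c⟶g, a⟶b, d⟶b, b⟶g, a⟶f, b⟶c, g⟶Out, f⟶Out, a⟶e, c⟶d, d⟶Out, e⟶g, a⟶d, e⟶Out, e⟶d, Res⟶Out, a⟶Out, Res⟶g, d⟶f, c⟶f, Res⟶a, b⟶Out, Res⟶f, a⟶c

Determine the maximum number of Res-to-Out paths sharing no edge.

5

Assign every edge capacity 1; by Menger, the answer equals the max flow.
Path Res→Out (+1); total 1.
Path Res→a→Out (+1); total 2.
Path Res→b→Out (+1); total 3.
Path Res→f→Out (+1); total 4.
Path Res→g→Out (+1); total 5.
No residual Res→Out path; max flow = 5.
Certifying cut of size 5: {Res→Out, Res→a, Res→b, Res→f, Res→g}.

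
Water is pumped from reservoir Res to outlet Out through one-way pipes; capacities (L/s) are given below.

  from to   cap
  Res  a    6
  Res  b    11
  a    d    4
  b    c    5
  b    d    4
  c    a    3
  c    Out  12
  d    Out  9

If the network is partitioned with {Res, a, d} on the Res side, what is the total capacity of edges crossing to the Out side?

20

Edges leaving {Res, a, d}: Res→b (11), d→Out (9).
Cut capacity = 11 + 9 = 20.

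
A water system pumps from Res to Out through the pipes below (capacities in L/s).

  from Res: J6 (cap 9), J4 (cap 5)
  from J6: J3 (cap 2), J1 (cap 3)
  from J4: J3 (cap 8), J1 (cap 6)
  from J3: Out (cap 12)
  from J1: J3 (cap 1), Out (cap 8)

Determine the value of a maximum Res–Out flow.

10

Augment Res→J6→J3→Out: bottleneck 2, flow now 2.
Augment Res→J6→J1→Out: bottleneck 3, flow now 5.
Augment Res→J4→J3→Out: bottleneck 5, flow now 10.
No augmenting path remains; maximum flow = 10.
In the residual graph, reachable from Res: {Res, J6}.
Min-cut edges: Res→J4 (5), J6→J3 (2), J6→J1 (3); capacity 5 + 2 + 3 = 10.
This cut is saturated, so no flow can exceed 10.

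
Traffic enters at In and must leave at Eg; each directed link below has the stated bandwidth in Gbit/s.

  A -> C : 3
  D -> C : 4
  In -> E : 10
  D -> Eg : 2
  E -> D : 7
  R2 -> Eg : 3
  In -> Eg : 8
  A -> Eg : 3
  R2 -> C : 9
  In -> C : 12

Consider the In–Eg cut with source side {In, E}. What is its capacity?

27

Edges leaving {In, E}: In→C (12), In→Eg (8), E→D (7).
Cut capacity = 12 + 8 + 7 = 27.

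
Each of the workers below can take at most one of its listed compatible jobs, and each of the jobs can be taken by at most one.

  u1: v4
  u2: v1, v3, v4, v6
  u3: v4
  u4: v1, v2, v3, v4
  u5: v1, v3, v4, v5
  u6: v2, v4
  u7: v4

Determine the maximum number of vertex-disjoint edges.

5

Unit-capacity flow: source→left, listed edges, right→sink; max matching = max flow.
Augmenting path u1→v4 (+1); matched 1.
Augmenting path u2→v1 (+1); matched 2.
Augmenting path u4→v2 (+1); matched 3.
Augmenting path u5→v3 (+1); matched 4.
Augmenting path u6→v2→u4→v1→u2→v6 (+1); matched 5.
No augmenting path remains; maximum matching = 5.
König certificate: {u2, u4, u5, u6, v4} is a vertex cover of size 5 (every listed pair touches it), so no matching can be larger.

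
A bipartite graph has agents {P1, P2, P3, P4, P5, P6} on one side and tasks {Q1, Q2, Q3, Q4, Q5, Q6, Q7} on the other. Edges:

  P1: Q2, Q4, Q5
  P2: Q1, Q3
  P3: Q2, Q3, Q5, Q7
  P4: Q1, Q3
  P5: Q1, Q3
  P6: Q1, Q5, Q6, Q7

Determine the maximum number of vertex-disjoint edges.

Unit-capacity flow: source→left, listed edges, right→sink; max matching = max flow.
Augmenting path P1→Q2 (+1); matched 1.
Augmenting path P2→Q1 (+1); matched 2.
Augmenting path P3→Q3 (+1); matched 3.
Augmenting path P6→Q5 (+1); matched 4.
Augmenting path P4→Q3→P3→Q7 (+1); matched 5.
No augmenting path remains; maximum matching = 5.
König certificate: {P1, P3, P6, Q1, Q3} is a vertex cover of size 5 (every listed pair touches it), so no matching can be larger.

5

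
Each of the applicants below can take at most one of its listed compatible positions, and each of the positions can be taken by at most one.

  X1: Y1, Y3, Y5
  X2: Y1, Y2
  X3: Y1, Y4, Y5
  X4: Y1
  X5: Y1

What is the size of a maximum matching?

Unit-capacity flow: source→left, listed edges, right→sink; max matching = max flow.
Augmenting path X1→Y1 (+1); matched 1.
Augmenting path X2→Y2 (+1); matched 2.
Augmenting path X3→Y4 (+1); matched 3.
Augmenting path X4→Y1→X1→Y3 (+1); matched 4.
No augmenting path remains; maximum matching = 4.
König certificate: {X1, X2, X3, Y1} is a vertex cover of size 4 (every listed pair touches it), so no matching can be larger.

4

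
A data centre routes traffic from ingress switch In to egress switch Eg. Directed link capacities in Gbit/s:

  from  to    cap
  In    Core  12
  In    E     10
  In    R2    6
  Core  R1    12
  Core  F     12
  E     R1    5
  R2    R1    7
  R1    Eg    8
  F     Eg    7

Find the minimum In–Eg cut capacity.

15

Augment In→Core→R1→Eg: bottleneck 8, flow now 8.
Augment In→Core→F→Eg: bottleneck 4, flow now 12.
Augment In→E→R1→Core→F→Eg: bottleneck 3, flow now 15. (uses reverse residual edge)
No augmenting path remains; maximum flow = 15.
By max-flow min-cut, the minimum cut capacity equals the max flow.
In the residual graph, reachable from In: {In, Core, E, R2, R1, F}.
Min-cut edges: R1→Eg (8), F→Eg (7); capacity 8 + 7 = 15.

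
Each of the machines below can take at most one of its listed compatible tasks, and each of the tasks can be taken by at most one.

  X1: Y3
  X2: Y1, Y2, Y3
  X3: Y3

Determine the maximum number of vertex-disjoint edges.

Unit-capacity flow: source→left, listed edges, right→sink; max matching = max flow.
Augmenting path X1→Y3 (+1); matched 1.
Augmenting path X2→Y1 (+1); matched 2.
No augmenting path remains; maximum matching = 2.
König certificate: {X2, Y3} is a vertex cover of size 2 (every listed pair touches it), so no matching can be larger.

2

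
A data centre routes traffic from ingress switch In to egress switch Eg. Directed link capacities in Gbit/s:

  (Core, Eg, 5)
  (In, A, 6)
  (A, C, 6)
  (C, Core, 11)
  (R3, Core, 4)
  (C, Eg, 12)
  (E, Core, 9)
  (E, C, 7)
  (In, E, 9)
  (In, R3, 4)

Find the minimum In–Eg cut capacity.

Augment In→E→Core→Eg: bottleneck 5, flow now 5.
Augment In→E→C→Eg: bottleneck 4, flow now 9.
Augment In→A→C→Eg: bottleneck 6, flow now 15.
Augment In→R3→Core→E→C→Eg: bottleneck 2, flow now 17. (uses reverse residual edge)
No augmenting path remains; maximum flow = 17.
By max-flow min-cut, the minimum cut capacity equals the max flow.
In the residual graph, reachable from In: {In, E, A, R3, Core, C}.
Min-cut edges: Core→Eg (5), C→Eg (12); capacity 5 + 12 = 17.

17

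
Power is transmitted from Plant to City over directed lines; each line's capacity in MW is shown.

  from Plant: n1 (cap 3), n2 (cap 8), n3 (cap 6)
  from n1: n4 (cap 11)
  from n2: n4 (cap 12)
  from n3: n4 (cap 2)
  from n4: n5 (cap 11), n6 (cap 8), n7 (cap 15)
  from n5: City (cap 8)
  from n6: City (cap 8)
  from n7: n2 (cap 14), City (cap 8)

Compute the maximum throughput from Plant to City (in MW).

13

Augment Plant→n1→n4→n5→City: bottleneck 3, flow now 3.
Augment Plant→n2→n4→n5→City: bottleneck 5, flow now 8.
Augment Plant→n2→n4→n6→City: bottleneck 3, flow now 11.
Augment Plant→n3→n4→n6→City: bottleneck 2, flow now 13.
No augmenting path remains; maximum flow = 13.
In the residual graph, reachable from Plant: {Plant, n3}.
Min-cut edges: Plant→n1 (3), Plant→n2 (8), n3→n4 (2); capacity 3 + 8 + 2 = 13.
This cut is saturated, so no flow can exceed 13.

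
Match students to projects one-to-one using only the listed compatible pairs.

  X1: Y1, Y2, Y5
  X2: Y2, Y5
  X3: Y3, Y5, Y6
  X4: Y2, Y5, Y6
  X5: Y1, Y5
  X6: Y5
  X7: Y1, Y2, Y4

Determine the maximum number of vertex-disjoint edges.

Unit-capacity flow: source→left, listed edges, right→sink; max matching = max flow.
Augmenting path X1→Y1 (+1); matched 1.
Augmenting path X2→Y2 (+1); matched 2.
Augmenting path X3→Y3 (+1); matched 3.
Augmenting path X4→Y5 (+1); matched 4.
Augmenting path X7→Y4 (+1); matched 5.
Augmenting path X5→Y5→X4→Y6 (+1); matched 6.
No augmenting path remains; maximum matching = 6.
König certificate: {X3, X4, X7, Y1, Y2, Y5} is a vertex cover of size 6 (every listed pair touches it), so no matching can be larger.

6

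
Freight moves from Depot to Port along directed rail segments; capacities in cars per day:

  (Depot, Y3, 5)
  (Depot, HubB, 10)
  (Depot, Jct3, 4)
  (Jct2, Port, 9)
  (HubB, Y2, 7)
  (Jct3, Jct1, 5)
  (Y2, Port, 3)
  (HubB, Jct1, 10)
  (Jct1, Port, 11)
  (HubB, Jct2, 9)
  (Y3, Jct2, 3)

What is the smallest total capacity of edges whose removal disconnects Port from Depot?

Augment Depot→Jct3→Jct1→Port: bottleneck 4, flow now 4.
Augment Depot→HubB→Y2→Port: bottleneck 3, flow now 7.
Augment Depot→HubB→Jct2→Port: bottleneck 7, flow now 14.
Augment Depot→Y3→Jct2→Port: bottleneck 2, flow now 16.
Augment Depot→Y3→Jct2→HubB→Jct1→Port: bottleneck 1, flow now 17. (uses reverse residual edge)
No augmenting path remains; maximum flow = 17.
By max-flow min-cut, the minimum cut capacity equals the max flow.
In the residual graph, reachable from Depot: {Depot, Y3}.
Min-cut edges: Depot→Jct3 (4), Depot→HubB (10), Y3→Jct2 (3); capacity 4 + 10 + 3 = 17.

17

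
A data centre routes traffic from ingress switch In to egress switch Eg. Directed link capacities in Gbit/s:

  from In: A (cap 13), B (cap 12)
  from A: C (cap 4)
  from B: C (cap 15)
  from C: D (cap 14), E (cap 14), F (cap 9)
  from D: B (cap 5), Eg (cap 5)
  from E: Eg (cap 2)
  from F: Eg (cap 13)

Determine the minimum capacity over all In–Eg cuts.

16

Augment In→A→C→D→Eg: bottleneck 4, flow now 4.
Augment In→B→C→D→Eg: bottleneck 1, flow now 5.
Augment In→B→C→E→Eg: bottleneck 2, flow now 7.
Augment In→B→C→F→Eg: bottleneck 9, flow now 16.
No augmenting path remains; maximum flow = 16.
By max-flow min-cut, the minimum cut capacity equals the max flow.
In the residual graph, reachable from In: {In, A}.
Min-cut edges: In→B (12), A→C (4); capacity 12 + 4 = 16.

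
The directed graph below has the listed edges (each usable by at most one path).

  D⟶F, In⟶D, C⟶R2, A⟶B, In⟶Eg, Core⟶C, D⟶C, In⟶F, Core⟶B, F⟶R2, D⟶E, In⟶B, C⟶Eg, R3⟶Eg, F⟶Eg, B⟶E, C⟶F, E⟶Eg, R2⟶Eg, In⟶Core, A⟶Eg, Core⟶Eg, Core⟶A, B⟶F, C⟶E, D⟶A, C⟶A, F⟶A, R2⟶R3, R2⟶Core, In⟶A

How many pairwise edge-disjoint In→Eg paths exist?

6

Assign every edge capacity 1; by Menger, the answer equals the max flow.
Path In→Eg (+1); total 1.
Path In→Core→Eg (+1); total 2.
Path In→F→Eg (+1); total 3.
Path In→A→Eg (+1); total 4.
Path In→D→C→Eg (+1); total 5.
Path In→B→E→Eg (+1); total 6.
No residual In→Eg path; max flow = 6.
Certifying cut of size 6: {In→A, In→B, In→Core, In→D, In→Eg, In→F}.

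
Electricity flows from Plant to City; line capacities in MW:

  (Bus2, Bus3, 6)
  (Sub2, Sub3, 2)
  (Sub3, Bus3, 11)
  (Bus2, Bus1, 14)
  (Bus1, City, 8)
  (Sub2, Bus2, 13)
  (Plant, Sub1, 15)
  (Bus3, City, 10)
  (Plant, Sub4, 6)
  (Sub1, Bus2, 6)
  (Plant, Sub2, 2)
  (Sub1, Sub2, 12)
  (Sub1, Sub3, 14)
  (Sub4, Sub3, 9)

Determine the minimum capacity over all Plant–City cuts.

18

Augment Plant→Sub2→Sub3→Bus3→City: bottleneck 2, flow now 2.
Augment Plant→Sub4→Sub3→Bus3→City: bottleneck 6, flow now 8.
Augment Plant→Sub1→Sub3→Bus3→City: bottleneck 2, flow now 10.
Augment Plant→Sub1→Bus2→Bus1→City: bottleneck 6, flow now 16.
Augment Plant→Sub1→Sub2→Bus2→Bus1→City: bottleneck 2, flow now 18.
No augmenting path remains; maximum flow = 18.
By max-flow min-cut, the minimum cut capacity equals the max flow.
In the residual graph, reachable from Plant: {Plant, Sub2, Sub4, Sub1, Sub3, Bus2, Bus3, Bus1}.
Min-cut edges: Bus3→City (10), Bus1→City (8); capacity 10 + 8 = 18.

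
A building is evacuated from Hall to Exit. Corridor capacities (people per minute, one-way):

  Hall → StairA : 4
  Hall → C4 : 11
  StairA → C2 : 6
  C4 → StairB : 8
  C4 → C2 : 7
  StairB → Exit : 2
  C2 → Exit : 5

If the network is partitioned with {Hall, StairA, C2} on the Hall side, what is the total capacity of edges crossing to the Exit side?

Edges leaving {Hall, StairA, C2}: Hall→C4 (11), C2→Exit (5).
Cut capacity = 11 + 5 = 16.

16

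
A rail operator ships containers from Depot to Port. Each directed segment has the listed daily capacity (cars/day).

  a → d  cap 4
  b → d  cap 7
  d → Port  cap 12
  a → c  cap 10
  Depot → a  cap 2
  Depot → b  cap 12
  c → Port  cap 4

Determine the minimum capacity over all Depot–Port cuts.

Augment Depot→a→c→Port: bottleneck 2, flow now 2.
Augment Depot→b→d→Port: bottleneck 7, flow now 9.
No augmenting path remains; maximum flow = 9.
By max-flow min-cut, the minimum cut capacity equals the max flow.
In the residual graph, reachable from Depot: {Depot, b}.
Min-cut edges: Depot→a (2), b→d (7); capacity 2 + 7 = 9.

9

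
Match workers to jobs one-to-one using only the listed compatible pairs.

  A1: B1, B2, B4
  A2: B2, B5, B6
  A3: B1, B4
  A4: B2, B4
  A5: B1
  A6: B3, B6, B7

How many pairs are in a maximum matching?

5

Unit-capacity flow: source→left, listed edges, right→sink; max matching = max flow.
Augmenting path A1→B1 (+1); matched 1.
Augmenting path A2→B2 (+1); matched 2.
Augmenting path A3→B4 (+1); matched 3.
Augmenting path A6→B3 (+1); matched 4.
Augmenting path A4→B2→A2→B5 (+1); matched 5.
No augmenting path remains; maximum matching = 5.
König certificate: {A2, A6, B1, B2, B4} is a vertex cover of size 5 (every listed pair touches it), so no matching can be larger.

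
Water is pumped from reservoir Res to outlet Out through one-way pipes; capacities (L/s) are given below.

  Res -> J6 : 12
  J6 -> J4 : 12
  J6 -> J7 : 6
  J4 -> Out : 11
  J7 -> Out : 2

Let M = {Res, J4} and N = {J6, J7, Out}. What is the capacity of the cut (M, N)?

Edges leaving {Res, J4}: Res→J6 (12), J4→Out (11).
Cut capacity = 12 + 11 = 23.

23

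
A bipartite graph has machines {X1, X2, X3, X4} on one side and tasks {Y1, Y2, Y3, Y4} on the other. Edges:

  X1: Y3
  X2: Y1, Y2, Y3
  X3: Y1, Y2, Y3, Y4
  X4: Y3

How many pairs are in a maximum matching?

3

Unit-capacity flow: source→left, listed edges, right→sink; max matching = max flow.
Augmenting path X1→Y3 (+1); matched 1.
Augmenting path X2→Y1 (+1); matched 2.
Augmenting path X3→Y2 (+1); matched 3.
No augmenting path remains; maximum matching = 3.
König certificate: {X2, X3, Y3} is a vertex cover of size 3 (every listed pair touches it), so no matching can be larger.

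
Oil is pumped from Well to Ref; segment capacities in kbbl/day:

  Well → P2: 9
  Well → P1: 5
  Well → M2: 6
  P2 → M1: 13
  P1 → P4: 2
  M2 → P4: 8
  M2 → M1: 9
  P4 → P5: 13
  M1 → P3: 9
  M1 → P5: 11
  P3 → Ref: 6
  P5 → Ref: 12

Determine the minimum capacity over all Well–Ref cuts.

Augment Well→P2→M1→P3→Ref: bottleneck 6, flow now 6.
Augment Well→P2→M1→P5→Ref: bottleneck 3, flow now 9.
Augment Well→P1→P4→P5→Ref: bottleneck 2, flow now 11.
Augment Well→M2→P4→P5→Ref: bottleneck 6, flow now 17.
No augmenting path remains; maximum flow = 17.
By max-flow min-cut, the minimum cut capacity equals the max flow.
In the residual graph, reachable from Well: {Well, P1}.
Min-cut edges: Well→P2 (9), Well→M2 (6), P1→P4 (2); capacity 9 + 6 + 2 = 17.

17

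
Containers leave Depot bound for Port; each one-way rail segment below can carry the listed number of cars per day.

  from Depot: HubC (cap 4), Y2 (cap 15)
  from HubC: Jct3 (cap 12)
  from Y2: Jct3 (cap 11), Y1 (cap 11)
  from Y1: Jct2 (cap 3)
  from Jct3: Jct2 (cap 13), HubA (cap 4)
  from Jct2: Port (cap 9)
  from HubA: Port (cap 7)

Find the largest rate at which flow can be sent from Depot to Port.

13

Augment Depot→HubC→Jct3→Jct2→Port: bottleneck 4, flow now 4.
Augment Depot→Y2→Y1→Jct2→Port: bottleneck 3, flow now 7.
Augment Depot→Y2→Jct3→Jct2→Port: bottleneck 2, flow now 9.
Augment Depot→Y2→Jct3→HubA→Port: bottleneck 4, flow now 13.
No augmenting path remains; maximum flow = 13.
In the residual graph, reachable from Depot: {Depot, HubC, Y2, Y1, Jct3, Jct2}.
Min-cut edges: Jct3→HubA (4), Jct2→Port (9); capacity 4 + 9 = 13.
This cut is saturated, so no flow can exceed 13.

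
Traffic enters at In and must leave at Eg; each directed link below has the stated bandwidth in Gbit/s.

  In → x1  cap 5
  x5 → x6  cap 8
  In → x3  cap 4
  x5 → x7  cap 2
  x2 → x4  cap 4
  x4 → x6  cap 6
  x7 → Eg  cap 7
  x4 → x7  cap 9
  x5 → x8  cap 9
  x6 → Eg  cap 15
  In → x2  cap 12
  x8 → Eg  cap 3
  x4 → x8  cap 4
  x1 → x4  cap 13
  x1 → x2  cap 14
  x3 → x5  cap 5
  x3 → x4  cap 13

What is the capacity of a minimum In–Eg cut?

13

Augment In→x1→x4→x6→Eg: bottleneck 5, flow now 5.
Augment In→x2→x4→x6→Eg: bottleneck 1, flow now 6.
Augment In→x2→x4→x7→Eg: bottleneck 3, flow now 9.
Augment In→x3→x4→x7→Eg: bottleneck 4, flow now 13.
No augmenting path remains; maximum flow = 13.
By max-flow min-cut, the minimum cut capacity equals the max flow.
In the residual graph, reachable from In: {In, x2}.
Min-cut edges: In→x1 (5), In→x3 (4), x2→x4 (4); capacity 5 + 4 + 4 = 13.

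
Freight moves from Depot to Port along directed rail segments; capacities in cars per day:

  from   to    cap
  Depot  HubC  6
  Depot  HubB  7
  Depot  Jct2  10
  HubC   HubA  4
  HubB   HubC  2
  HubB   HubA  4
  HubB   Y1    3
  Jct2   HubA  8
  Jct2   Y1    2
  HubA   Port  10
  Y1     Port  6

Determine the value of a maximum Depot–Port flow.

15

Augment Depot→HubC→HubA→Port: bottleneck 4, flow now 4.
Augment Depot→HubB→HubA→Port: bottleneck 4, flow now 8.
Augment Depot→HubB→Y1→Port: bottleneck 3, flow now 11.
Augment Depot→Jct2→HubA→Port: bottleneck 2, flow now 13.
Augment Depot→Jct2→Y1→Port: bottleneck 2, flow now 15.
No augmenting path remains; maximum flow = 15.
In the residual graph, reachable from Depot: {Depot, HubC, HubB, Jct2, HubA}.
Min-cut edges: HubB→Y1 (3), Jct2→Y1 (2), HubA→Port (10); capacity 3 + 2 + 10 = 15.
This cut is saturated, so no flow can exceed 15.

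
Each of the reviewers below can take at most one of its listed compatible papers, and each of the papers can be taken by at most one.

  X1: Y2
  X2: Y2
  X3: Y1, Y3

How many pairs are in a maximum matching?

2

Unit-capacity flow: source→left, listed edges, right→sink; max matching = max flow.
Augmenting path X1→Y2 (+1); matched 1.
Augmenting path X3→Y1 (+1); matched 2.
No augmenting path remains; maximum matching = 2.
König certificate: {X3, Y2} is a vertex cover of size 2 (every listed pair touches it), so no matching can be larger.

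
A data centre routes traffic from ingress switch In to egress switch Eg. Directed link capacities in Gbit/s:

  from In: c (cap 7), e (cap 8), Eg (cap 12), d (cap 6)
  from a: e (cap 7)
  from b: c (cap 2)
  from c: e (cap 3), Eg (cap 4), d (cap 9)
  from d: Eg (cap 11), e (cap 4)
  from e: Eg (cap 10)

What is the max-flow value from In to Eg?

33

Augment In→Eg: bottleneck 12, flow now 12.
Augment In→c→Eg: bottleneck 4, flow now 16.
Augment In→d→Eg: bottleneck 6, flow now 22.
Augment In→e→Eg: bottleneck 8, flow now 30.
Augment In→c→d→Eg: bottleneck 3, flow now 33.
No augmenting path remains; maximum flow = 33.
In the residual graph, reachable from In: {In}.
Min-cut edges: In→c (7), In→d (6), In→e (8), In→Eg (12); capacity 7 + 6 + 8 + 12 = 33.
This cut is saturated, so no flow can exceed 33.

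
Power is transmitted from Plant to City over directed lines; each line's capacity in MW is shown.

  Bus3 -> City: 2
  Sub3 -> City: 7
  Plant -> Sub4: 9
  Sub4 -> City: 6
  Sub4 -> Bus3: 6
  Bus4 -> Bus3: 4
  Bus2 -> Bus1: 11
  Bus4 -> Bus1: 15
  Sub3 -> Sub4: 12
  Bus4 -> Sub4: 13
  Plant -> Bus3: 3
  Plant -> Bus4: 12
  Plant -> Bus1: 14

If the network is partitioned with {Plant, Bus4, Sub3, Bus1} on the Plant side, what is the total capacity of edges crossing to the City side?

48

Edges leaving {Plant, Bus4, Sub3, Bus1}: Plant→Sub4 (9), Plant→Bus3 (3), Bus4→Sub4 (13), Bus4→Bus3 (4), Sub3→Sub4 (12), Sub3→City (7).
Cut capacity = 9 + 3 + 13 + 4 + 12 + 7 = 48.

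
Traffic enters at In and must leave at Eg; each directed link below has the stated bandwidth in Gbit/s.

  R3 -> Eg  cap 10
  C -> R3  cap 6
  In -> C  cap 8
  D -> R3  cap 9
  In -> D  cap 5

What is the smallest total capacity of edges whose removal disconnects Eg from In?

Augment In→C→R3→Eg: bottleneck 6, flow now 6.
Augment In→D→R3→Eg: bottleneck 4, flow now 10.
No augmenting path remains; maximum flow = 10.
By max-flow min-cut, the minimum cut capacity equals the max flow.
In the residual graph, reachable from In: {In, C, D, R3}.
Min-cut edges: R3→Eg (10); capacity 10 = 10.

10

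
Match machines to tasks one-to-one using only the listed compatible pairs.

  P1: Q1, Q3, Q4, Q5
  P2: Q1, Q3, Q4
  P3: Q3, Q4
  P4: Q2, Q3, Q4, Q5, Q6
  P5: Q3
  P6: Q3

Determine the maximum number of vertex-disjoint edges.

5

Unit-capacity flow: source→left, listed edges, right→sink; max matching = max flow.
Augmenting path P1→Q1 (+1); matched 1.
Augmenting path P2→Q3 (+1); matched 2.
Augmenting path P3→Q4 (+1); matched 3.
Augmenting path P4→Q2 (+1); matched 4.
Augmenting path P5→Q3→P2→Q1→P1→Q5 (+1); matched 5.
No augmenting path remains; maximum matching = 5.
König certificate: {P1, P2, P3, P4, Q3} is a vertex cover of size 5 (every listed pair touches it), so no matching can be larger.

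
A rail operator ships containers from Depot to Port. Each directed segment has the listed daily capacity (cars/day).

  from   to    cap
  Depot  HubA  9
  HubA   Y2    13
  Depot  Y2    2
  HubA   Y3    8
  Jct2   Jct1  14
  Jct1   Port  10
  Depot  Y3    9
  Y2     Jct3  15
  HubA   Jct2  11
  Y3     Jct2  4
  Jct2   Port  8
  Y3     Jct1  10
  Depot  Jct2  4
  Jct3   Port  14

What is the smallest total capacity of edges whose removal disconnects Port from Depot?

Augment Depot→Jct2→Port: bottleneck 4, flow now 4.
Augment Depot→HubA→Jct2→Port: bottleneck 4, flow now 8.
Augment Depot→Y3→Jct1→Port: bottleneck 9, flow now 17.
Augment Depot→Y2→Jct3→Port: bottleneck 2, flow now 19.
Augment Depot→HubA→Y3→Jct1→Port: bottleneck 1, flow now 20.
Augment Depot→HubA→Y2→Jct3→Port: bottleneck 4, flow now 24.
No augmenting path remains; maximum flow = 24.
By max-flow min-cut, the minimum cut capacity equals the max flow.
In the residual graph, reachable from Depot: {Depot}.
Min-cut edges: Depot→HubA (9), Depot→Y3 (9), Depot→Jct2 (4), Depot→Y2 (2); capacity 9 + 9 + 4 + 2 = 24.

24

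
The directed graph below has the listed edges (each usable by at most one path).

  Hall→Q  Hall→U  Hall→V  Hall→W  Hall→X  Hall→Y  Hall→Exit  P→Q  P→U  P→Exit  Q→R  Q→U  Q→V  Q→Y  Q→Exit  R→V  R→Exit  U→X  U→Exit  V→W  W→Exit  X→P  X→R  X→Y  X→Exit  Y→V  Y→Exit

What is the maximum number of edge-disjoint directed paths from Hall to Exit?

6

Assign every edge capacity 1; by Menger, the answer equals the max flow.
Path Hall→Exit (+1); total 1.
Path Hall→Q→Exit (+1); total 2.
Path Hall→U→Exit (+1); total 3.
Path Hall→W→Exit (+1); total 4.
Path Hall→X→Exit (+1); total 5.
Path Hall→Y→Exit (+1); total 6.
No residual Hall→Exit path; max flow = 6.
Certifying cut of size 6: {Hall→Exit, Hall→Q, Hall→U, Hall→X, Hall→Y, W→Exit}.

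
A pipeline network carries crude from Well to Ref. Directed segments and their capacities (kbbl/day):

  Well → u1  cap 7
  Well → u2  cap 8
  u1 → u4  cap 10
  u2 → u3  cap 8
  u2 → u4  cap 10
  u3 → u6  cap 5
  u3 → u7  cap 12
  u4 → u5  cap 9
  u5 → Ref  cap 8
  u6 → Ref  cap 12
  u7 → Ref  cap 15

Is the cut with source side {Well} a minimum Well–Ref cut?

Given cut capacity: 7 + 8 = 15.
Augment Well→u1→u4→u5→Ref: bottleneck 7, flow now 7.
Augment Well→u2→u3→u6→Ref: bottleneck 5, flow now 12.
Augment Well→u2→u3→u7→Ref: bottleneck 3, flow now 15.
No augmenting path remains; maximum flow = 15.
Cut capacity 15 equals the max flow, so it is a minimum cut.

Yes — it is a minimum cut (capacity 15).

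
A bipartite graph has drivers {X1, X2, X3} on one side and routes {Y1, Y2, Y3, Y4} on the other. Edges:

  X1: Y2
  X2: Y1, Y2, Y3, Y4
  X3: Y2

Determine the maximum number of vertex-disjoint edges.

Unit-capacity flow: source→left, listed edges, right→sink; max matching = max flow.
Augmenting path X1→Y2 (+1); matched 1.
Augmenting path X2→Y1 (+1); matched 2.
No augmenting path remains; maximum matching = 2.
König certificate: {X2, Y2} is a vertex cover of size 2 (every listed pair touches it), so no matching can be larger.

2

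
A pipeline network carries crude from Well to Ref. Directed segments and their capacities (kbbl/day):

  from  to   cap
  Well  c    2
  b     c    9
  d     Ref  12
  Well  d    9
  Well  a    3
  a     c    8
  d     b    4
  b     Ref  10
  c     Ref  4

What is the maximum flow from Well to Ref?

13

Augment Well→c→Ref: bottleneck 2, flow now 2.
Augment Well→d→Ref: bottleneck 9, flow now 11.
Augment Well→a→c→Ref: bottleneck 2, flow now 13.
No augmenting path remains; maximum flow = 13.
In the residual graph, reachable from Well: {Well, a, c}.
Min-cut edges: Well→d (9), c→Ref (4); capacity 9 + 4 = 13.
This cut is saturated, so no flow can exceed 13.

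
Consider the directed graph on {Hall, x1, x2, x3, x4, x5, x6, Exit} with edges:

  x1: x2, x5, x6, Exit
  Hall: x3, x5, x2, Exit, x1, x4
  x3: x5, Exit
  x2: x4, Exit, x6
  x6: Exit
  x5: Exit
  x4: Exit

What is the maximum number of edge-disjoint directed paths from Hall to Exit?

Assign every edge capacity 1; by Menger, the answer equals the max flow.
Path Hall→Exit (+1); total 1.
Path Hall→x1→Exit (+1); total 2.
Path Hall→x2→Exit (+1); total 3.
Path Hall→x3→Exit (+1); total 4.
Path Hall→x4→Exit (+1); total 5.
Path Hall→x5→Exit (+1); total 6.
No residual Hall→Exit path; max flow = 6.
Certifying cut of size 6: {Hall→Exit, Hall→x1, Hall→x2, Hall→x3, Hall→x4, Hall→x5}.

6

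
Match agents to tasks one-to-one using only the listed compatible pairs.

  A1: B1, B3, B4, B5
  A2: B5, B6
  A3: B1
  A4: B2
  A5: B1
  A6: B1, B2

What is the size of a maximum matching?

4

Unit-capacity flow: source→left, listed edges, right→sink; max matching = max flow.
Augmenting path A1→B1 (+1); matched 1.
Augmenting path A2→B5 (+1); matched 2.
Augmenting path A4→B2 (+1); matched 3.
Augmenting path A3→B1→A1→B3 (+1); matched 4.
No augmenting path remains; maximum matching = 4.
König certificate: {A1, A2, B1, B2} is a vertex cover of size 4 (every listed pair touches it), so no matching can be larger.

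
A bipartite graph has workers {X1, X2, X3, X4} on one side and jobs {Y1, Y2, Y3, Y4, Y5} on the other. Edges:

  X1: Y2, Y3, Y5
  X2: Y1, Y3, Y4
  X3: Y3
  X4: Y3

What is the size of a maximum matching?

Unit-capacity flow: source→left, listed edges, right→sink; max matching = max flow.
Augmenting path X1→Y2 (+1); matched 1.
Augmenting path X2→Y1 (+1); matched 2.
Augmenting path X3→Y3 (+1); matched 3.
No augmenting path remains; maximum matching = 3.
König certificate: {X1, X2, Y3} is a vertex cover of size 3 (every listed pair touches it), so no matching can be larger.

3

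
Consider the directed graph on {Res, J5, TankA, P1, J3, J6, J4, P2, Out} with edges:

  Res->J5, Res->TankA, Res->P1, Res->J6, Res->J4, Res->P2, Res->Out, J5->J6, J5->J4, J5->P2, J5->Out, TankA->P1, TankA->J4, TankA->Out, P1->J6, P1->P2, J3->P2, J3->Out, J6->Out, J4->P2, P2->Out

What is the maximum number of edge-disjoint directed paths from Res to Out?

5

Assign every edge capacity 1; by Menger, the answer equals the max flow.
Path Res→Out (+1); total 1.
Path Res→J5→Out (+1); total 2.
Path Res→TankA→Out (+1); total 3.
Path Res→J6→Out (+1); total 4.
Path Res→P2→Out (+1); total 5.
No residual Res→Out path; max flow = 5.
Certifying cut of size 5: {J6→Out, P2→Out, Res→J5, Res→Out, Res→TankA}.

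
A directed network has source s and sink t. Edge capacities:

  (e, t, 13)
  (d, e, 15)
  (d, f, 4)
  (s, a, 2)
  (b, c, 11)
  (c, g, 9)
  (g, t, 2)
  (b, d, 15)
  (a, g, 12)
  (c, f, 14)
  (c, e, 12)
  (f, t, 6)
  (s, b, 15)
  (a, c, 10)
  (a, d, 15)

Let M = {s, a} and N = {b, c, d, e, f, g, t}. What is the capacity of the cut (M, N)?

Edges leaving {s, a}: s→b (15), a→c (10), a→d (15), a→g (12).
Cut capacity = 15 + 10 + 15 + 12 = 52.

52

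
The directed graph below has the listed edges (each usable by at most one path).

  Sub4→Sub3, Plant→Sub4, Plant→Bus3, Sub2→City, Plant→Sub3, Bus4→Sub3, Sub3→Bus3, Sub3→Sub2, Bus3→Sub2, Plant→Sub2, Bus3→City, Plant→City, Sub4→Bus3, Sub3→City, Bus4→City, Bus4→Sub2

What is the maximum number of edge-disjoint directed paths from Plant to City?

Assign every edge capacity 1; by Menger, the answer equals the max flow.
Path Plant→City (+1); total 1.
Path Plant→Sub3→City (+1); total 2.
Path Plant→Bus3→City (+1); total 3.
Path Plant→Sub2→City (+1); total 4.
No residual Plant→City path; max flow = 4.
Certifying cut of size 4: {Bus3→City, Plant→City, Sub2→City, Sub3→City}.

4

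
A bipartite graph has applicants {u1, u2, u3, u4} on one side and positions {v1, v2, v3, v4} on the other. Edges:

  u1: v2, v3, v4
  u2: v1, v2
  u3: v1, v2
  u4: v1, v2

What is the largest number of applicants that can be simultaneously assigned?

Unit-capacity flow: source→left, listed edges, right→sink; max matching = max flow.
Augmenting path u1→v2 (+1); matched 1.
Augmenting path u2→v1 (+1); matched 2.
Augmenting path u3→v2→u1→v3 (+1); matched 3.
No augmenting path remains; maximum matching = 3.
König certificate: {u1, v1, v2} is a vertex cover of size 3 (every listed pair touches it), so no matching can be larger.

3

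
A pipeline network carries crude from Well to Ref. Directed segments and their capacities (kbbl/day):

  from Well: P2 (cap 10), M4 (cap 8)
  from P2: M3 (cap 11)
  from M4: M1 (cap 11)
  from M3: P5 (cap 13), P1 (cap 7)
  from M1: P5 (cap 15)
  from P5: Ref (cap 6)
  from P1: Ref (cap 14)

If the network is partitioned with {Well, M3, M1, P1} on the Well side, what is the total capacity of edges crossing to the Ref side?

Edges leaving {Well, M3, M1, P1}: Well→P2 (10), Well→M4 (8), M3→P5 (13), M1→P5 (15), P1→Ref (14).
Cut capacity = 10 + 8 + 13 + 15 + 14 = 60.

60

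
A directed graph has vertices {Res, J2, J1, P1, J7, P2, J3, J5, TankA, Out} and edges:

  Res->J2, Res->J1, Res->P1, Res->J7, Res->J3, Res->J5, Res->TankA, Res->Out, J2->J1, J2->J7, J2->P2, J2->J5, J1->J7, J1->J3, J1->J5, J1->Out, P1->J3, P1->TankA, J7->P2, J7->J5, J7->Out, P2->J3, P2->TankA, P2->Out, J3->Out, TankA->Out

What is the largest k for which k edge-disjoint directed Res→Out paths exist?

6

Assign every edge capacity 1; by Menger, the answer equals the max flow.
Path Res→Out (+1); total 1.
Path Res→J1→Out (+1); total 2.
Path Res→J7→Out (+1); total 3.
Path Res→J3→Out (+1); total 4.
Path Res→TankA→Out (+1); total 5.
Path Res→J2→P2→Out (+1); total 6.
No residual Res→Out path; max flow = 6.
Certifying cut of size 6: {J3→Out, Res→J1, Res→J2, Res→J7, Res→Out, TankA→Out}.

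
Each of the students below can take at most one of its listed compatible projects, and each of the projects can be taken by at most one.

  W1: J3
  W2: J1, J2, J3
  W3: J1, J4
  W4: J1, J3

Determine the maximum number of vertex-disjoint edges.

4

Unit-capacity flow: source→left, listed edges, right→sink; max matching = max flow.
Augmenting path W1→J3 (+1); matched 1.
Augmenting path W2→J1 (+1); matched 2.
Augmenting path W3→J4 (+1); matched 3.
Augmenting path W4→J1→W2→J2 (+1); matched 4.
No augmenting path remains; maximum matching = 4.
König certificate: {W1, W2, W3, W4} is a vertex cover of size 4 (every listed pair touches it), so no matching can be larger.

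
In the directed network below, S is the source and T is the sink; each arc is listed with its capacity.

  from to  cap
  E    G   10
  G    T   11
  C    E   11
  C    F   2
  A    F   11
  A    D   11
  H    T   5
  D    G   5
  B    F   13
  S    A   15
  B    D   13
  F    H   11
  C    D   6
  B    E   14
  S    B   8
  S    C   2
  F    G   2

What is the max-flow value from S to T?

16

Augment S→A→D→G→T: bottleneck 5, flow now 5.
Augment S→A→F→G→T: bottleneck 2, flow now 7.
Augment S→A→F→H→T: bottleneck 5, flow now 12.
Augment S→B→E→G→T: bottleneck 4, flow now 16.
No augmenting path remains; maximum flow = 16.
In the residual graph, reachable from S: {S, A, B, C, D, E, F, G, H}.
Min-cut edges: G→T (11), H→T (5); capacity 11 + 5 = 16.
This cut is saturated, so no flow can exceed 16.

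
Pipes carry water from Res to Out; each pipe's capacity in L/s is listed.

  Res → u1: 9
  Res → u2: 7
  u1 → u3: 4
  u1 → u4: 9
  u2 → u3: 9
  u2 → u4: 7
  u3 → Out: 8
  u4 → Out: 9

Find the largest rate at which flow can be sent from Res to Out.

Augment Res→u1→u3→Out: bottleneck 4, flow now 4.
Augment Res→u1→u4→Out: bottleneck 5, flow now 9.
Augment Res→u2→u3→Out: bottleneck 4, flow now 13.
Augment Res→u2→u4→Out: bottleneck 3, flow now 16.
No augmenting path remains; maximum flow = 16.
In the residual graph, reachable from Res: {Res}.
Min-cut edges: Res→u1 (9), Res→u2 (7); capacity 9 + 7 = 16.
This cut is saturated, so no flow can exceed 16.

16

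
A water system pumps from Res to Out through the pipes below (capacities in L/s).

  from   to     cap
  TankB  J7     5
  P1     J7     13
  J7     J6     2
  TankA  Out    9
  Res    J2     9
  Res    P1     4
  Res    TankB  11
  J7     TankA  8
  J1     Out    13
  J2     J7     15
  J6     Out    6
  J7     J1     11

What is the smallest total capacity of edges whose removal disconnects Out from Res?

18

Augment Res→J2→J7→J1→Out: bottleneck 9, flow now 9.
Augment Res→TankB→J7→J1→Out: bottleneck 2, flow now 11.
Augment Res→TankB→J7→TankA→Out: bottleneck 3, flow now 14.
Augment Res→P1→J7→TankA→Out: bottleneck 4, flow now 18.
No augmenting path remains; maximum flow = 18.
By max-flow min-cut, the minimum cut capacity equals the max flow.
In the residual graph, reachable from Res: {Res, TankB}.
Min-cut edges: Res→J2 (9), Res→P1 (4), TankB→J7 (5); capacity 9 + 4 + 5 = 18.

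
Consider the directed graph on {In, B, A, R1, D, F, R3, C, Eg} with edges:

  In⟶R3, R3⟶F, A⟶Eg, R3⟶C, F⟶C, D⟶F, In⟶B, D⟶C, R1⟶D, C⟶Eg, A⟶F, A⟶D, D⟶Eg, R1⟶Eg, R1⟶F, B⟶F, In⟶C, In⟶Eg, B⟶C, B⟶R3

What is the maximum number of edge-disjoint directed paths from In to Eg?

Assign every edge capacity 1; by Menger, the answer equals the max flow.
Path In→Eg (+1); total 1.
Path In→C→Eg (+1); total 2.
No residual In→Eg path; max flow = 2.
Certifying cut of size 2: {C→Eg, In→Eg}.

2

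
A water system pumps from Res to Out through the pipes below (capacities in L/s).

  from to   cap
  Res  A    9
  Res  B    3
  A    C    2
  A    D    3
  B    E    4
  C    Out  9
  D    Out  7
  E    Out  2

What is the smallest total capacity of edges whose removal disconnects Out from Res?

Augment Res→A→C→Out: bottleneck 2, flow now 2.
Augment Res→A→D→Out: bottleneck 3, flow now 5.
Augment Res→B→E→Out: bottleneck 2, flow now 7.
No augmenting path remains; maximum flow = 7.
By max-flow min-cut, the minimum cut capacity equals the max flow.
In the residual graph, reachable from Res: {Res, A, B, E}.
Min-cut edges: A→C (2), A→D (3), E→Out (2); capacity 2 + 3 + 2 = 7.

7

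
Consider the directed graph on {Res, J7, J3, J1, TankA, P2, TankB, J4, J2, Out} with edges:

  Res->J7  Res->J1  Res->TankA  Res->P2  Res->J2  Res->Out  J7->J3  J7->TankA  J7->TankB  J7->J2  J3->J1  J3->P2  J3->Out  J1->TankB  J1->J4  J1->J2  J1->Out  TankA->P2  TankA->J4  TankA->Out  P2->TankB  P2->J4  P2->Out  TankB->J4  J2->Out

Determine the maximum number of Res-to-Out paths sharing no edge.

6

Assign every edge capacity 1; by Menger, the answer equals the max flow.
Path Res→Out (+1); total 1.
Path Res→J1→Out (+1); total 2.
Path Res→TankA→Out (+1); total 3.
Path Res→P2→Out (+1); total 4.
Path Res→J2→Out (+1); total 5.
Path Res→J7→J3→Out (+1); total 6.
No residual Res→Out path; max flow = 6.
Certifying cut of size 6: {Res→J1, Res→J2, Res→J7, Res→Out, Res→P2, Res→TankA}.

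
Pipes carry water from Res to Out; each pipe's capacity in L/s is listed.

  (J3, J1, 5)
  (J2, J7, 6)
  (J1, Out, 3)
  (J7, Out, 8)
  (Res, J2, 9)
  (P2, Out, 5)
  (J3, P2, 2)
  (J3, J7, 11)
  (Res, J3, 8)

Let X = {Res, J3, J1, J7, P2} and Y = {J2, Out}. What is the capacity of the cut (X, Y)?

25

Edges leaving {Res, J3, J1, J7, P2}: Res→J2 (9), J1→Out (3), J7→Out (8), P2→Out (5).
Cut capacity = 9 + 3 + 8 + 5 = 25.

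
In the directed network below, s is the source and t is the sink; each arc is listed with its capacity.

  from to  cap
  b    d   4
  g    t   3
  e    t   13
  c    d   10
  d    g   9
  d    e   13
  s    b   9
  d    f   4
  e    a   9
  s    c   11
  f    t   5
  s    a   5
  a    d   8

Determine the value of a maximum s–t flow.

Augment s→a→d→e→t: bottleneck 5, flow now 5.
Augment s→b→d→e→t: bottleneck 4, flow now 9.
Augment s→c→d→e→t: bottleneck 4, flow now 13.
Augment s→c→d→f→t: bottleneck 4, flow now 17.
Augment s→c→d→g→t: bottleneck 2, flow now 19.
No augmenting path remains; maximum flow = 19.
In the residual graph, reachable from s: {s, b, c}.
Min-cut edges: s→a (5), b→d (4), c→d (10); capacity 5 + 4 + 10 = 19.
This cut is saturated, so no flow can exceed 19.

19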